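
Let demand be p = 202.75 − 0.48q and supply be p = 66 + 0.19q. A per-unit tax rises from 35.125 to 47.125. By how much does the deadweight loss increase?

Competitive equilibrium: 202.75 − 0.48q = 66 + 0.19q → q* = 204.1045, p* = 104.7799.
For a per-unit tax t: Δq = t/0.67, so DWL = ½·t·(t/0.67) = t²/1.34.
At t = 35.125: DWL = 920.721. At t = 47.125: DWL = 1657.288.
Increase = 1657.288 − 920.721 = 736.57.

736.57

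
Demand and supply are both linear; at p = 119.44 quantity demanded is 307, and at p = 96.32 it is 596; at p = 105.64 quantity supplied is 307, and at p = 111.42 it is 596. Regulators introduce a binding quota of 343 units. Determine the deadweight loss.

Demand slope = (96.32 − 119.44)/(596 − 307) = −0.08, so p = 144 − 0.08q.
Supply slope = (111.42 − 105.64)/(596 − 307) = 0.02, so p = 99.5 + 0.02q.
Competitive equilibrium: 144 − 0.08q = 99.5 + 0.02q → q* = 445, p* = 108.4.
At q = 343: demand price = 144 − 0.08·343 = 116.56; supply price = 99.5 + 0.02·343 = 106.36.
Δq = 445 − 343 = 102; wedge = 116.56 − 106.36 = 10.2.
Deadweight loss = ½ × 102 × 10.2 = 520.20.

520.20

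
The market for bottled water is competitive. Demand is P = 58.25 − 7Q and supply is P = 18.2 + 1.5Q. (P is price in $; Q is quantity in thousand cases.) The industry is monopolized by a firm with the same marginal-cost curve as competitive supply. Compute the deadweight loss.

$19.24 thousand

Competitive equilibrium: 58.25 − 7Q = 18.2 + 1.5Q → Q* = 4.7118, P* = 25.2676.
Marginal revenue: MR = 58.25 − 14Q. Set MR = MC: 58.25 − 14Q = 18.2 + 1.5Q → Q_m = 2.5839.
Price P_m = 58.25 − 7·2.5839 = 40.1627; MC(Q_m) = 18.2 + 1.5·2.5839 = 22.0759.
Competitive Q* = 4.7118, so ΔQ = 2.1279; wedge = 40.1627 − 22.0759 = 18.0868.
The triangle = ½ × 2.1279 × 18.0868 = $19.24 thousand.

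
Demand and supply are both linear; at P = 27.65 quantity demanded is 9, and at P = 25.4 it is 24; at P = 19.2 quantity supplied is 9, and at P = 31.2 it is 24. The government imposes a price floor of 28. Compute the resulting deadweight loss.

59.88

Demand slope = (25.4 − 27.65)/(24 − 9) = −0.15, so P = 29 − 0.15Q.
Supply slope = (31.2 − 19.2)/(24 − 9) = 0.8, so P = 12 + 0.8Q.
Competitive equilibrium: 29 − 0.15Q = 12 + 0.8Q → Q* = 17.8947, P* = 26.3158.
At the floor P = 28, quantity demanded = (29 − 28)/0.15 = 6.6667.
Sellers' marginal cost at Q' = 6.6667: 12 + 0.8·6.6667 = 17.3334.
ΔQ = 17.8947 − 6.6667 = 11.228; wedge = 28 − 17.3334 = 10.6666.
Welfare loss = ½ × 11.228 × 10.6666 = 59.88.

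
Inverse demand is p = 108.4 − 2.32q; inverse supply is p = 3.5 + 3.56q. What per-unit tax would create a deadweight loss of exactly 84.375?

Competitive equilibrium: 108.4 − 2.32q = 3.5 + 3.56q → q* = 17.8401, p* = 67.0109.
A tax t gives Δq = t/5.88 and wedge t, so DWL = t²/11.76.
t²/11.76 = 84.375 → t² = 992.25 → t = 31.5.

31.5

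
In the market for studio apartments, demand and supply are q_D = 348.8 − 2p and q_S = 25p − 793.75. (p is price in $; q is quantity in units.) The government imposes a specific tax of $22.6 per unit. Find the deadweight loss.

$472.93

In inverse form: demand p = 174.4 − 0.5q, supply p = 31.75 + 0.04q.
Competitive equilibrium: 174.4 − 0.5q = 31.75 + 0.04q → q* = 264.1667, p* = 42.3167.
With the tax, the buyer price exceeds the seller price by 22.6: (174.4 − 0.5q) − (31.75 + 0.04q) = 22.6 → q' = 222.3148.
Δq = 264.1667 − 222.3148 = 41.8519; the wedge equals the tax, 22.6.
Welfare loss = ½ × 41.8519 × 22.6 = $472.93.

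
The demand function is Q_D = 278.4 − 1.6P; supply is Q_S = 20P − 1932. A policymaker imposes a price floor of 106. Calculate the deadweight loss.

11.616

In inverse form: demand P = 174 − 0.625Q, supply P = 96.6 + 0.05Q.
Competitive equilibrium: 174 − 0.625Q = 96.6 + 0.05Q → Q* = 114.6667, P* = 102.3333.
At the floor P = 106, quantity demanded = (174 − 106)/0.625 = 108.8.
Sellers' marginal cost at Q' = 108.8: 96.6 + 0.05·108.8 = 102.04.
ΔQ = 114.6667 − 108.8 = 5.8667; wedge = 106 − 102.04 = 3.96.
Welfare loss = ½ × 5.8667 × 3.96 = 11.616.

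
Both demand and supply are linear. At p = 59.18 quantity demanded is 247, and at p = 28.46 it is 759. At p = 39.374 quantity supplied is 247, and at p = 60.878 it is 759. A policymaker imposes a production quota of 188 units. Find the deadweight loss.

3269.01

Demand slope = (28.46 − 59.18)/(759 − 247) = −0.06, so p = 74 − 0.06q.
Supply slope = (60.878 − 39.374)/(759 − 247) = 0.042, so p = 29 + 0.042q.
Competitive equilibrium: 74 − 0.06q = 29 + 0.042q → q* = 441.1765, p* = 47.5294.
At q = 188: demand price = 74 − 0.06·188 = 62.72; supply price = 29 + 0.042·188 = 36.896.
Δq = 441.1765 − 188 = 253.1765; wedge = 62.72 − 36.896 = 25.824.
The triangle = ½ × 253.1765 × 25.824 = 3269.01.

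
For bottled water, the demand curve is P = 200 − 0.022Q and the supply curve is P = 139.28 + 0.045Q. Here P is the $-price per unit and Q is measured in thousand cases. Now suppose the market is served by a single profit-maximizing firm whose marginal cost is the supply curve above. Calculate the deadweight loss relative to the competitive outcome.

$1681.22 thousand

Competitive equilibrium: 200 − 0.022Q = 139.28 + 0.045Q → Q* = 906.26866, P* = 180.06209.
Marginal revenue: MR = 200 − 0.044Q. Set MR = MC: 200 − 0.044Q = 139.28 + 0.045Q → Q_m = 682.24719.
Price P_m = 200 − 0.022·682.24719 = 184.99056; MC(Q_m) = 139.28 + 0.045·682.24719 = 169.98112.
Competitive Q* = 906.26866, so ΔQ = 224.02147; wedge = 184.99056 − 169.98112 = 15.00944.
Welfare loss = ½ × 224.02147 × 15.00944 = $1681.22 thousand.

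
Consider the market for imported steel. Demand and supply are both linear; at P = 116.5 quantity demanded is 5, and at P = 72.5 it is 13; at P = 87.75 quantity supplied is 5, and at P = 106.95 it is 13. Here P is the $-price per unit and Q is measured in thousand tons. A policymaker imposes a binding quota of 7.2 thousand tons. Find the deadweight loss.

Demand slope = (72.5 − 116.5)/(13 − 5) = −5.5, so P = 144 − 5.5Q.
Supply slope = (106.95 − 87.75)/(13 − 5) = 2.4, so P = 75.75 + 2.4Q.
Competitive equilibrium: 144 − 5.5Q = 75.75 + 2.4Q → Q* = 8.6392, P* = 96.4842.
At Q = 7.2: demand price = 144 − 5.5·7.2 = 104.4; supply price = 75.75 + 2.4·7.2 = 93.03.
ΔQ = 8.6392 − 7.2 = 1.4392; wedge = 104.4 − 93.03 = 11.37.
DWL = ½ × 1.4392 × 11.37 = $8.18 thousand.

$8.18 thousand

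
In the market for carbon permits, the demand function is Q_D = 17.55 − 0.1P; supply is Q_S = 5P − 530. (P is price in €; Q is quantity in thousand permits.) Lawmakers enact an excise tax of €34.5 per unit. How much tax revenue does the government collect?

In inverse form: demand P = 175.5 − 10Q, supply P = 106 + 0.2Q.
Competitive equilibrium: 175.5 − 10Q = 106 + 0.2Q → Q* = 6.8137, P* = 107.3627.
With the tax, the buyer price exceeds the seller price by 34.5: (175.5 − 10Q) − (106 + 0.2Q) = 34.5 → Q' = 3.4314.
Tax revenue = 34.5 × 3.4314 = €118.38 thousand.

€118.38 thousand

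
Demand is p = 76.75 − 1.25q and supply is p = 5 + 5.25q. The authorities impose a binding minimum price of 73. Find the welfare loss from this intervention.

Competitive equilibrium: 76.75 − 1.25q = 5 + 5.25q → q* = 11.03846, p* = 62.95192.
At the floor p = 73, quantity demanded = (76.75 − 73)/1.25 = 3.
Sellers' marginal cost at q' = 3: 5 + 5.25·3 = 20.75.
Δq = 11.03846 − 3 = 8.03846; wedge = 73 − 20.75 = 52.25.
Welfare loss = ½ × 8.03846 × 52.25 = 210.

210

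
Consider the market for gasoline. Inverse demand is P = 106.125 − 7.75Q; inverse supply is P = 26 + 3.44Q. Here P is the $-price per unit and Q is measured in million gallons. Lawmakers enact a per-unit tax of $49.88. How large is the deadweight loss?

$111.17 million

Competitive equilibrium: 106.125 − 7.75Q = 26 + 3.44Q → Q* = 7.1604, P* = 50.6318.
With the tax, the buyer price exceeds the seller price by 49.88: (106.125 − 7.75Q) − (26 + 3.44Q) = 49.88 → Q' = 2.7029.
ΔQ = 7.1604 − 2.7029 = 4.4575; the wedge equals the tax, 49.88.
DWL = ½ × 4.4575 × 49.88 = $111.17 million.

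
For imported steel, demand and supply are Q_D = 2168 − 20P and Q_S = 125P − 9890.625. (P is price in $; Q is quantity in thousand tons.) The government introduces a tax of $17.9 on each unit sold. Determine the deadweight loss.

$2762.16 thousand

In inverse form: demand P = 108.4 − 0.05Q, supply P = 79.125 + 0.008Q.
Competitive equilibrium: 108.4 − 0.05Q = 79.125 + 0.008Q → Q* = 504.7414, P* = 83.1629.
With the tax, the buyer price exceeds the seller price by 17.9: (108.4 − 0.05Q) − (79.125 + 0.008Q) = 17.9 → Q' = 196.1207.
ΔQ = 504.7414 − 196.1207 = 308.6207; the wedge equals the tax, 17.9.
The triangle = ½ × 308.6207 × 17.9 = $2762.16 thousand.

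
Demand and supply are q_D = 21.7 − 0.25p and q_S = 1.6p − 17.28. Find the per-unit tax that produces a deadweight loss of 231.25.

46.25

In inverse form: demand p = 86.8 − 4q, supply p = 10.8 + 0.625q.
Competitive equilibrium: 86.8 − 4q = 10.8 + 0.625q → q* = 16.4324, p* = 21.0703.
A tax t gives Δq = t/4.625 and wedge t, so DWL = t²/9.25.
t²/9.25 = 231.25 → t² = 2139.0625 → t = 46.25.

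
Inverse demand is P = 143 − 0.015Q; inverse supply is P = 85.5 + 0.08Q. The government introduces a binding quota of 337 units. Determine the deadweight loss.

Competitive equilibrium: 143 − 0.015Q = 85.5 + 0.08Q → Q* = 605.2632, P* = 133.9211.
At Q = 337: demand price = 143 − 0.015·337 = 137.945; supply price = 85.5 + 0.08·337 = 112.46.
ΔQ = 605.2632 − 337 = 268.2632; wedge = 137.945 − 112.46 = 25.485.
Deadweight loss = ½ × 268.2632 × 25.485 = 3418.34.

3418.34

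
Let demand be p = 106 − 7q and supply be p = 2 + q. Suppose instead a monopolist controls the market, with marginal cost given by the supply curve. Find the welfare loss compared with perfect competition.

147.22

Competitive equilibrium: 106 − 7q = 2 + q → q* = 13, p* = 15.
Marginal revenue: MR = 106 − 14q. Set MR = MC: 106 − 14q = 2 + q → q_m = 6.9333.
Price p_m = 106 − 7·6.9333 = 57.4669; MC(q_m) = 2 + 1·6.9333 = 8.9333.
Competitive q* = 13, so Δq = 6.0667; wedge = 57.4669 − 8.9333 = 48.5336.
The triangle = ½ × 6.0667 × 48.5336 = 147.22.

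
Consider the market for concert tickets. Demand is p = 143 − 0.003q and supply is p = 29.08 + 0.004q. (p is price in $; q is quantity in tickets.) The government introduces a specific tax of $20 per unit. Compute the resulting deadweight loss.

$28571.43

Competitive equilibrium: 143 − 0.003q = 29.08 + 0.004q → q* = 16274.2857, p* = 94.1771.
With the tax, the buyer price exceeds the seller price by 20: (143 − 0.003q) − (29.08 + 0.004q) = 20 → q' = 13417.1429.
Δq = 16274.2857 − 13417.1429 = 2857.1428; the wedge equals the tax, 20.
DWL = ½ × 2857.1428 × 20 = $28571.43.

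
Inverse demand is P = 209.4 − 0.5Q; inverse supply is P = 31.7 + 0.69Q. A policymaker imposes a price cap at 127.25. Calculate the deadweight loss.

70.04

Competitive equilibrium: 209.4 − 0.5Q = 31.7 + 0.69Q → Q* = 149.3277, P* = 134.7361.
At the ceiling P = 127.25, quantity supplied = (127.25 − 31.7)/0.69 = 138.4783.
Willingness to pay at Q' = 138.4783: 209.4 − 0.5·138.4783 = 140.1609.
ΔQ = 149.3277 − 138.4783 = 10.8494; wedge = 140.1609 − 127.25 = 12.9109.
The triangle = ½ × 10.8494 × 12.9109 = 70.04.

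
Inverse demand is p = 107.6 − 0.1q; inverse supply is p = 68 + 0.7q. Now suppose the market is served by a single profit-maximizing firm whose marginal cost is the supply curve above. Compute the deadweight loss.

Competitive equilibrium: 107.6 − 0.1q = 68 + 0.7q → q* = 49.5, p* = 102.65.
Marginal revenue: MR = 107.6 − 0.2q. Set MR = MC: 107.6 − 0.2q = 68 + 0.7q → q_m = 44.
Price p_m = 107.6 − 0.1·44 = 103.2; MC(q_m) = 68 + 0.7·44 = 98.8.
Competitive q* = 49.5, so Δq = 5.5; wedge = 103.2 − 98.8 = 4.4.
DWL = ½ × 5.5 × 4.4 = 12.10.

12.10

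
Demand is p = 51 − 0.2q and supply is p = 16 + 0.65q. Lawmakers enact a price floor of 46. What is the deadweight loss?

111.21

Competitive equilibrium: 51 − 0.2q = 16 + 0.65q → q* = 41.1765, p* = 42.7647.
At the floor p = 46, quantity demanded = (51 − 46)/0.2 = 25.
Sellers' marginal cost at q' = 25: 16 + 0.65·25 = 32.25.
Δq = 41.1765 − 25 = 16.1765; wedge = 46 − 32.25 = 13.75.
DWL = ½ × 16.1765 × 13.75 = 111.21.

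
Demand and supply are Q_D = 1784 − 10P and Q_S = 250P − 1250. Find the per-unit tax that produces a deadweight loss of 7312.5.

In inverse form: demand P = 178.4 − 0.1Q, supply P = 5 + 0.004Q.
Competitive equilibrium: 178.4 − 0.1Q = 5 + 0.004Q → Q* = 1667.3077, P* = 11.6692.
A tax t gives ΔQ = t/0.104 and wedge t, so DWL = t²/0.208.
t²/0.208 = 7312.5 → t² = 1521 → t = 39.

39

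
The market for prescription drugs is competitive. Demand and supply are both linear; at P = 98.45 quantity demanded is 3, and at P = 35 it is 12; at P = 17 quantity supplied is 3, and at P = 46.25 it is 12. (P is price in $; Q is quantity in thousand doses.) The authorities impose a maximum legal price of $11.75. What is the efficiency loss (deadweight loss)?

Demand slope = (35 − 98.45)/(12 − 3) = −7.05, so P = 119.6 − 7.05Q.
Supply slope = (46.25 − 17)/(12 − 3) = 3.25, so P = 7.25 + 3.25Q.
Competitive equilibrium: 119.6 − 7.05Q = 7.25 + 3.25Q → Q* = 10.9078, P* = 42.7002.
At the ceiling P = 11.75, quantity supplied = (11.75 − 7.25)/3.25 = 1.3846.
Willingness to pay at Q' = 1.3846: 119.6 − 7.05·1.3846 = 109.8386.
ΔQ = 10.9078 − 1.3846 = 9.5232; wedge = 109.8386 − 11.75 = 98.0886.
Deadweight loss = ½ × 9.5232 × 98.0886 = $467.06 thousand.

$467.06 thousand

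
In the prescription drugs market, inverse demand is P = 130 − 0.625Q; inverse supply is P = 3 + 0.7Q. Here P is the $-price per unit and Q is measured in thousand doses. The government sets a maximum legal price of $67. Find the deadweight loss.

Competitive equilibrium: 130 − 0.625Q = 3 + 0.7Q → Q* = 95.8491, P* = 70.0943.
At the ceiling P = 67, quantity supplied = (67 − 3)/0.7 = 91.4286.
Willingness to pay at Q' = 91.4286: 130 − 0.625·91.4286 = 72.8571.
ΔQ = 95.8491 − 91.4286 = 4.4205; wedge = 72.8571 − 67 = 5.8571.
Welfare loss = ½ × 4.4205 × 5.8571 = $12.95 thousand.

$12.95 thousand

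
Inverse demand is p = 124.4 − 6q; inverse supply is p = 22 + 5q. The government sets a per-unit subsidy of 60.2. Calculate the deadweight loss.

164.73

Competitive equilibrium: 124.4 − 6q = 22 + 5q → q* = 9.3091, p* = 68.5455.
The subsidy lowers effective supply by 60.2: p = 5q − 38.2.
New quantity: 124.4 − 6q = 5q − 38.2 → q' = 14.7818.
Overproduction Δq = 14.7818 − 9.3091 = 5.4727; wedge = subsidy = 60.2.
Deadweight loss = ½ × 5.4727 × 60.2 = 164.73.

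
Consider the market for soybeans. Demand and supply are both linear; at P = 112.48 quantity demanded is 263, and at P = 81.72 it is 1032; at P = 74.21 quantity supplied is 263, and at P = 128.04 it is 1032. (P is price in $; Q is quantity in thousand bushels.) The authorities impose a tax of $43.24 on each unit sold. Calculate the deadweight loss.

Demand slope = (81.72 − 112.48)/(1032 − 263) = −0.04, so P = 123 − 0.04Q.
Supply slope = (128.04 − 74.21)/(1032 − 263) = 0.07, so P = 55.8 + 0.07Q.
Competitive equilibrium: 123 − 0.04Q = 55.8 + 0.07Q → Q* = 610.9091, P* = 98.5636.
With the tax, the buyer price exceeds the seller price by 43.24: (123 − 0.04Q) − (55.8 + 0.07Q) = 43.24 → Q' = 217.8182.
ΔQ = 610.9091 − 217.8182 = 393.0909; the wedge equals the tax, 43.24.
Deadweight loss = ½ × 393.0909 × 43.24 = $8498.63 thousand.

$8498.63 thousand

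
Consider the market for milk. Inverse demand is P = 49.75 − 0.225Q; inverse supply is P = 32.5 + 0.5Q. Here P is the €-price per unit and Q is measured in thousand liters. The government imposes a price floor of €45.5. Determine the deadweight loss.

€8.72 thousand

Competitive equilibrium: 49.75 − 0.225Q = 32.5 + 0.5Q → Q* = 23.7931, P* = 44.3966.
At the floor P = 45.5, quantity demanded = (49.75 − 45.5)/0.225 = 18.8889.
Sellers' marginal cost at Q' = 18.8889: 32.5 + 0.5·18.8889 = 41.9445.
ΔQ = 23.7931 − 18.8889 = 4.9042; wedge = 45.5 − 41.9445 = 3.5555.
Deadweight loss = ½ × 4.9042 × 3.5555 = €8.72 thousand.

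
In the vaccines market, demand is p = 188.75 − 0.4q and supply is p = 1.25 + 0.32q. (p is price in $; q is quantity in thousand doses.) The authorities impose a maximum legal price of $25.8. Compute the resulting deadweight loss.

$12148.17 thousand

Competitive equilibrium: 188.75 − 0.4q = 1.25 + 0.32q → q* = 260.4167, p* = 84.5833.
At the ceiling p = 25.8, quantity supplied = (25.8 − 1.25)/0.32 = 76.7188.
Willingness to pay at q' = 76.7188: 188.75 − 0.4·76.7188 = 158.0625.
Δq = 260.4167 − 76.7188 = 183.6979; wedge = 158.0625 − 25.8 = 132.2625.
Deadweight loss = ½ × 183.6979 × 132.2625 = $12148.17 thousand.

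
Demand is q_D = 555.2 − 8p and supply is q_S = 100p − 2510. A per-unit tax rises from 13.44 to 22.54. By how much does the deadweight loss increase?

In inverse form: demand p = 69.4 − 0.125q, supply p = 25.1 + 0.01q.
Competitive equilibrium: 69.4 − 0.125q = 25.1 + 0.01q → q* = 328.1481, p* = 28.3815.
For a per-unit tax t: Δq = t/0.135, so DWL = ½·t·(t/0.135) = t²/0.27.
At t = 13.44: DWL = 669.013. At t = 22.54: DWL = 1881.673.
Increase = 1881.673 − 669.013 = 1212.66.

1212.66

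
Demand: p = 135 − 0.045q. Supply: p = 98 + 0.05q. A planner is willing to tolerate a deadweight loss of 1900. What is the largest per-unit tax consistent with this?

Competitive equilibrium: 135 − 0.045q = 98 + 0.05q → q* = 389.4737, p* = 117.4737.
A tax t gives Δq = t/0.095 and wedge t, so DWL = t²/0.19.
t²/0.19 = 1900 → t² = 361 → t = 19.

19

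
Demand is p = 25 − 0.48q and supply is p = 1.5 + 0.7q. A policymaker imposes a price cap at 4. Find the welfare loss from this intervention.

157.60

Competitive equilibrium: 25 − 0.48q = 1.5 + 0.7q → q* = 19.9153, p* = 15.4407.
At the ceiling p = 4, quantity supplied = (4 − 1.5)/0.7 = 3.5714.
Willingness to pay at q' = 3.5714: 25 − 0.48·3.5714 = 23.2857.
Δq = 19.9153 − 3.5714 = 16.3439; wedge = 23.2857 − 4 = 19.2857.
Welfare loss = ½ × 16.3439 × 19.2857 = 157.60.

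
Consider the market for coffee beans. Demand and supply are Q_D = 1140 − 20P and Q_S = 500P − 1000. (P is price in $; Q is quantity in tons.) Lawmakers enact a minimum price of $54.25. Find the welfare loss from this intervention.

In inverse form: demand P = 57 − 0.05Q, supply P = 2 + 0.002Q.
Competitive equilibrium: 57 − 0.05Q = 2 + 0.002Q → Q* = 1057.6923, P* = 4.1154.
At the floor P = 54.25, quantity demanded = (57 − 54.25)/0.05 = 55.
Sellers' marginal cost at Q' = 55: 2 + 0.002·55 = 2.11.
ΔQ = 1057.6923 − 55 = 1002.6923; wedge = 54.25 − 2.11 = 52.14.
DWL = ½ × 1002.6923 × 52.14 = $26140.19.

$26140.19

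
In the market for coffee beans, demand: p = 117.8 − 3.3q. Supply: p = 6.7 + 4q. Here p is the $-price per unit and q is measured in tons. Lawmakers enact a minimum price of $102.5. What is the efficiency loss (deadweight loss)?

Competitive equilibrium: 117.8 − 3.3q = 6.7 + 4q → q* = 15.21918, p* = 67.57671.
At the floor p = 102.5, quantity demanded = (117.8 − 102.5)/3.3 = 4.63636.
Sellers' marginal cost at q' = 4.63636: 6.7 + 4·4.63636 = 25.24544.
Δq = 15.21918 − 4.63636 = 10.58282; wedge = 102.5 − 25.24544 = 77.25456.
Welfare loss = ½ × 10.58282 × 77.25456 = $408.79.

$408.79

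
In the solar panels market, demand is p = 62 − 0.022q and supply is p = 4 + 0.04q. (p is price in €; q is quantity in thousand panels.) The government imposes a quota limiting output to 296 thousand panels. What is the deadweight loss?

€12677.13 thousand

Competitive equilibrium: 62 − 0.022q = 4 + 0.04q → q* = 935.4839, p* = 41.4194.
At q = 296: demand price = 62 − 0.022·296 = 55.488; supply price = 4 + 0.04·296 = 15.84.
Δq = 935.4839 − 296 = 639.4839; wedge = 55.488 − 15.84 = 39.648.
The triangle = ½ × 639.4839 × 39.648 = €12677.13 thousand.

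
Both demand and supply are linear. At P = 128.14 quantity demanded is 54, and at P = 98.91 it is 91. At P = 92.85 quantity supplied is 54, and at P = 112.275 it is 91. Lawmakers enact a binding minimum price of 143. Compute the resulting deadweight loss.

1369.98

Demand slope = (98.91 − 128.14)/(91 − 54) = −0.79, so P = 170.8 − 0.79Q.
Supply slope = (112.275 − 92.85)/(91 − 54) = 0.525, so P = 64.5 + 0.525Q.
Competitive equilibrium: 170.8 − 0.79Q = 64.5 + 0.525Q → Q* = 80.8365, P* = 106.9392.
At the floor P = 143, quantity demanded = (170.8 − 143)/0.79 = 35.1899.
Sellers' marginal cost at Q' = 35.1899: 64.5 + 0.525·35.1899 = 82.9747.
ΔQ = 80.8365 − 35.1899 = 45.6466; wedge = 143 − 82.9747 = 60.0253.
Deadweight loss = ½ × 45.6466 × 60.0253 = 1369.98.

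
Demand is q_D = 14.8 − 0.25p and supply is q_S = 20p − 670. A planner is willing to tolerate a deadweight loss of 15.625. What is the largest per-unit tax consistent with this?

11.25

In inverse form: demand p = 59.2 − 4q, supply p = 33.5 + 0.05q.
Competitive equilibrium: 59.2 − 4q = 33.5 + 0.05q → q* = 6.3457, p* = 33.8173.
A tax t gives Δq = t/4.05 and wedge t, so DWL = t²/8.1.
t²/8.1 = 15.625 → t² = 126.5625 → t = 11.25.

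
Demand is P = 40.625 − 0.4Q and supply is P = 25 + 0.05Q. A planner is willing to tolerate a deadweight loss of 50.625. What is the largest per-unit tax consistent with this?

Competitive equilibrium: 40.625 − 0.4Q = 25 + 0.05Q → Q* = 34.7222, P* = 26.7361.
A tax t gives ΔQ = t/0.45 and wedge t, so DWL = t²/0.9.
t²/0.9 = 50.625 → t² = 45.5625 → t = 6.75.

6.75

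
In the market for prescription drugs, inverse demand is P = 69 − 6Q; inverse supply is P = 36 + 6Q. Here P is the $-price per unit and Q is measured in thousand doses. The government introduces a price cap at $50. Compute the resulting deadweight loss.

Competitive equilibrium: 69 − 6Q = 36 + 6Q → Q* = 2.75, P* = 52.5.
At the ceiling P = 50, quantity supplied = (50 − 36)/6 = 2.3333.
Willingness to pay at Q' = 2.3333: 69 − 6·2.3333 = 55.0002.
ΔQ = 2.75 − 2.3333 = 0.4167; wedge = 55.0002 − 50 = 5.0002.
DWL = ½ × 0.4167 × 5.0002 = $1.04 thousand.

$1.04 thousand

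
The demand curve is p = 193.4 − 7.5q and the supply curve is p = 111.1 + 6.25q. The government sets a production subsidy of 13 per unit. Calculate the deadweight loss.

6.15

Competitive equilibrium: 193.4 − 7.5q = 111.1 + 6.25q → q* = 5.9855, p* = 148.5091.
The subsidy lowers effective supply by 13: p = 98.1 + 6.25q.
New quantity: 193.4 − 7.5q = 98.1 + 6.25q → q' = 6.9309.
Overproduction Δq = 6.9309 − 5.9855 = 0.9454; wedge = subsidy = 13.
DWL = ½ × 0.9454 × 13 = 6.15.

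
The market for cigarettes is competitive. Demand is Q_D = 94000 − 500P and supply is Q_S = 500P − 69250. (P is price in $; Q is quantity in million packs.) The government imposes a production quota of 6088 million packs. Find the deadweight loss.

In inverse form: demand P = 188 − 0.002Q, supply P = 138.5 + 0.002Q.
Competitive equilibrium: 188 − 0.002Q = 138.5 + 0.002Q → Q* = 12375, P* = 163.25.
At Q = 6088: demand price = 188 − 0.002·6088 = 175.824; supply price = 138.5 + 0.002·6088 = 150.676.
ΔQ = 12375 − 6088 = 6287; wedge = 175.824 − 150.676 = 25.148.
Deadweight loss = ½ × 6287 × 25.148 = $79052.738 million.

$79052.738 million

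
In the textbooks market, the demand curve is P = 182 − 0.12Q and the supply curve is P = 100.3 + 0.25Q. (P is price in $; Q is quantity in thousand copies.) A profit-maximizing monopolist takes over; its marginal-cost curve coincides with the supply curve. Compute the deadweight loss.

Competitive equilibrium: 182 − 0.12Q = 100.3 + 0.25Q → Q* = 220.8108, P* = 155.5027.
Marginal revenue: MR = 182 − 0.24Q. Set MR = MC: 182 − 0.24Q = 100.3 + 0.25Q → Q_m = 166.7347.
Price P_m = 182 − 0.12·166.7347 = 161.9918; MC(Q_m) = 100.3 + 0.25·166.7347 = 141.9837.
Competitive Q* = 220.8108, so ΔQ = 54.0761; wedge = 161.9918 − 141.9837 = 20.0081.
DWL = ½ × 54.0761 × 20.0081 = $540.98 thousand.

$540.98 thousand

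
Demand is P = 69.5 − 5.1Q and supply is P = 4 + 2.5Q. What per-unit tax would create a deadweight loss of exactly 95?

38

Competitive equilibrium: 69.5 − 5.1Q = 4 + 2.5Q → Q* = 8.6184, P* = 25.5461.
A tax t gives ΔQ = t/7.6 and wedge t, so DWL = t²/15.2.
t²/15.2 = 95 → t² = 1444 → t = 38.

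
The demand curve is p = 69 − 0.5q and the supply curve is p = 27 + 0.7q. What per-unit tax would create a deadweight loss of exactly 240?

24

Competitive equilibrium: 69 − 0.5q = 27 + 0.7q → q* = 35, p* = 51.5.
A tax t gives Δq = t/1.2 and wedge t, so DWL = t²/2.4.
t²/2.4 = 240 → t² = 576 → t = 24.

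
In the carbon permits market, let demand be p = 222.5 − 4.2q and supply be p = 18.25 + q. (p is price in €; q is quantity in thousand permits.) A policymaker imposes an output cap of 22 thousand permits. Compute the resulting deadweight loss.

Competitive equilibrium: 222.5 − 4.2q = 18.25 + q → q* = 39.2788, p* = 57.5288.
At q = 22: demand price = 222.5 − 4.2·22 = 130.1; supply price = 18.25 + 1·22 = 40.25.
Δq = 39.2788 − 22 = 17.2788; wedge = 130.1 − 40.25 = 89.85.
Welfare loss = ½ × 17.2788 × 89.85 = €776.25 thousand.

€776.25 thousand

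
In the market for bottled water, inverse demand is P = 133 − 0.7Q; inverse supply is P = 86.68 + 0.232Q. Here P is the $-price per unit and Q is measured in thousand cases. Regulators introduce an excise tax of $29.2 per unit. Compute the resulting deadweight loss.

Competitive equilibrium: 133 − 0.7Q = 86.68 + 0.232Q → Q* = 49.69957, P* = 98.2103.
With the tax, the buyer price exceeds the seller price by 29.2: (133 − 0.7Q) − (86.68 + 0.232Q) = 29.2 → Q' = 18.3691.
ΔQ = 49.69957 − 18.3691 = 31.33047; the wedge equals the tax, 29.2.
DWL = ½ × 31.33047 × 29.2 = $457.42 thousand.

$457.42 thousand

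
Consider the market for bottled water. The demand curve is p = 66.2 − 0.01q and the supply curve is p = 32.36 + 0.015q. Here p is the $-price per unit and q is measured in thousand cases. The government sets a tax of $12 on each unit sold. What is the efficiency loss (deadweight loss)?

Competitive equilibrium: 66.2 − 0.01q = 32.36 + 0.015q → q* = 1353.6, p* = 52.664.
With the tax, the buyer price exceeds the seller price by 12: (66.2 − 0.01q) − (32.36 + 0.015q) = 12 → q' = 873.6.
Δq = 1353.6 − 873.6 = 480; the wedge equals the tax, 12.
The triangle = ½ × 480 × 12 = $2880 thousand.

$2880 thousand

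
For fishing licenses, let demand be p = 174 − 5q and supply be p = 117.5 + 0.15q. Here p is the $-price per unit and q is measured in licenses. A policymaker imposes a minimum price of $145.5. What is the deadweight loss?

$71.54

Competitive equilibrium: 174 − 5q = 117.5 + 0.15q → q* = 10.9709, p* = 119.1456.
At the floor p = 145.5, quantity demanded = (174 − 145.5)/5 = 5.7.
Sellers' marginal cost at q' = 5.7: 117.5 + 0.15·5.7 = 118.355.
Δq = 10.9709 − 5.7 = 5.2709; wedge = 145.5 − 118.355 = 27.145.
The triangle = ½ × 5.2709 × 27.145 = $71.54.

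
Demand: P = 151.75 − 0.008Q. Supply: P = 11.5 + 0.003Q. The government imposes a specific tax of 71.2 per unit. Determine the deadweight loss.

230429.09

Competitive equilibrium: 151.75 − 0.008Q = 11.5 + 0.003Q → Q* = 12750, P* = 49.75.
With the tax, the buyer price exceeds the seller price by 71.2: (151.75 − 0.008Q) − (11.5 + 0.003Q) = 71.2 → Q' = 6277.2727.
ΔQ = 12750 − 6277.2727 = 6472.7273; the wedge equals the tax, 71.2.
The triangle = ½ × 6472.7273 × 71.2 = 230429.09.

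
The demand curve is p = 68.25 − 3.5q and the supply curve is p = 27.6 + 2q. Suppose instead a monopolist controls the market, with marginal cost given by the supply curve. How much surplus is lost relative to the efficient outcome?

22.72

Competitive equilibrium: 68.25 − 3.5q = 27.6 + 2q → q* = 7.3909, p* = 42.3818.
Marginal revenue: MR = 68.25 − 7q. Set MR = MC: 68.25 − 7q = 27.6 + 2q → q_m = 4.5167.
Price p_m = 68.25 − 3.5·4.5167 = 52.4416; MC(q_m) = 27.6 + 2·4.5167 = 36.6334.
Competitive q* = 7.3909, so Δq = 2.8742; wedge = 52.4416 − 36.6334 = 15.8082.
The triangle = ½ × 2.8742 × 15.8082 = 22.72.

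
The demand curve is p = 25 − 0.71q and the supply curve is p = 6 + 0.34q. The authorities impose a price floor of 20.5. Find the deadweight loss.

72.57

Competitive equilibrium: 25 − 0.71q = 6 + 0.34q → q* = 18.0952, p* = 12.1524.
At the floor p = 20.5, quantity demanded = (25 − 20.5)/0.71 = 6.338.
Sellers' marginal cost at q' = 6.338: 6 + 0.34·6.338 = 8.1549.
Δq = 18.0952 − 6.338 = 11.7572; wedge = 20.5 − 8.1549 = 12.3451.
DWL = ½ × 11.7572 × 12.3451 = 72.57.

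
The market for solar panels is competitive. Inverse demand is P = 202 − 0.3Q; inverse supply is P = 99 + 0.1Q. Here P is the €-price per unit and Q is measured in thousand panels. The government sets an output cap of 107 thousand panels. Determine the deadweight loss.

€4530.05 thousand

Competitive equilibrium: 202 − 0.3Q = 99 + 0.1Q → Q* = 257.5, P* = 124.75.
At Q = 107: demand price = 202 − 0.3·107 = 169.9; supply price = 99 + 0.1·107 = 109.7.
ΔQ = 257.5 − 107 = 150.5; wedge = 169.9 − 109.7 = 60.2.
The triangle = ½ × 150.5 × 60.2 = €4530.05 thousand.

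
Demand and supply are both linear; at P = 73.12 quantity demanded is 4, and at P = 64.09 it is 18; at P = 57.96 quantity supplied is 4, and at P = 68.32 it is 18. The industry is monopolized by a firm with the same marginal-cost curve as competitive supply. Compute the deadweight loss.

15.62

Demand slope = (64.09 − 73.12)/(18 − 4) = −0.645, so P = 75.7 − 0.645Q.
Supply slope = (68.32 − 57.96)/(18 − 4) = 0.74, so P = 55 + 0.74Q.
Competitive equilibrium: 75.7 − 0.645Q = 55 + 0.74Q → Q* = 14.9458, P* = 66.0599.
Marginal revenue: MR = 75.7 − 1.29Q. Set MR = MC: 75.7 − 1.29Q = 55 + 0.74Q → Q_m = 10.197.
Price P_m = 75.7 − 0.645·10.197 = 69.1229; MC(Q_m) = 55 + 0.74·10.197 = 62.5458.
Competitive Q* = 14.9458, so ΔQ = 4.7488; wedge = 69.1229 − 62.5458 = 6.5771.
Welfare loss = ½ × 4.7488 × 6.5771 = 15.62.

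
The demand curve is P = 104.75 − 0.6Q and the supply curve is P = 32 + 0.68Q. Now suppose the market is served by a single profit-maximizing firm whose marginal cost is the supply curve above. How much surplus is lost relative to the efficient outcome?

Competitive equilibrium: 104.75 − 0.6Q = 32 + 0.68Q → Q* = 56.8359, P* = 70.6484.
Marginal revenue: MR = 104.75 − 1.2Q. Set MR = MC: 104.75 − 1.2Q = 32 + 0.68Q → Q_m = 38.6968.
Price P_m = 104.75 − 0.6·38.6968 = 81.5319; MC(Q_m) = 32 + 0.68·38.6968 = 58.3138.
Competitive Q* = 56.8359, so ΔQ = 18.1391; wedge = 81.5319 − 58.3138 = 23.2181.
Welfare loss = ½ × 18.1391 × 23.2181 = 210.58.

210.58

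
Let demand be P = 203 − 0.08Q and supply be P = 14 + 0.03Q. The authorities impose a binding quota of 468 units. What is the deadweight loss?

85962.50

Competitive equilibrium: 203 − 0.08Q = 14 + 0.03Q → Q* = 1718.1818, P* = 65.5455.
At Q = 468: demand price = 203 − 0.08·468 = 165.56; supply price = 14 + 0.03·468 = 28.04.
ΔQ = 1718.1818 − 468 = 1250.1818; wedge = 165.56 − 28.04 = 137.52.
Deadweight loss = ½ × 1250.1818 × 137.52 = 85962.50.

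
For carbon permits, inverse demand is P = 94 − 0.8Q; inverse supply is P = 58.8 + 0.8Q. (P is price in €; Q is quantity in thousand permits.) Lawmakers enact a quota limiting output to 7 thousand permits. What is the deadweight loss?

Competitive equilibrium: 94 − 0.8Q = 58.8 + 0.8Q → Q* = 22, P* = 76.4.
At Q = 7: demand price = 94 − 0.8·7 = 88.4; supply price = 58.8 + 0.8·7 = 64.4.
ΔQ = 22 − 7 = 15; wedge = 88.4 − 64.4 = 24.
The triangle = ½ × 15 × 24 = €180 thousand.

€180 thousand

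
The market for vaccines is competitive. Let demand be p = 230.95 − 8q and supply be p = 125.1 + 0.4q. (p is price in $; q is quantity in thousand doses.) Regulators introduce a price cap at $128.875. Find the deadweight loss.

Competitive equilibrium: 230.95 − 8q = 125.1 + 0.4q → q* = 12.6012, p* = 130.1405.
At the ceiling p = 128.875, quantity supplied = (128.875 − 125.1)/0.4 = 9.4375.
Willingness to pay at q' = 9.4375: 230.95 − 8·9.4375 = 155.45.
Δq = 12.6012 − 9.4375 = 3.1637; wedge = 155.45 − 128.875 = 26.575.
Welfare loss = ½ × 3.1637 × 26.575 = $42.04 thousand.

$42.04 thousand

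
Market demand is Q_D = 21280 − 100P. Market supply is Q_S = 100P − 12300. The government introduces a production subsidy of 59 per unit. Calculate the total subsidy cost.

438960

In inverse form: demand P = 212.8 − 0.01Q, supply P = 123 + 0.01Q.
Competitive equilibrium: 212.8 − 0.01Q = 123 + 0.01Q → Q* = 4490, P* = 167.9.
The subsidy lowers effective supply by 59: P = 64 + 0.01Q.
New quantity: 212.8 − 0.01Q = 64 + 0.01Q → Q' = 7440.
Total subsidy cost = 59 × 7440 = 438960.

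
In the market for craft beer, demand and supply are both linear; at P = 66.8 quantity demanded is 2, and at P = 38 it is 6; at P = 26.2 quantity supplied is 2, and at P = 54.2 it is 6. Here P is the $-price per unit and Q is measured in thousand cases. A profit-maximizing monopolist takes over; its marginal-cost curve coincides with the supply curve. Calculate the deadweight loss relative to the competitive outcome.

$18.98 thousand

Demand slope = (38 − 66.8)/(6 − 2) = −7.2, so P = 81.2 − 7.2Q.
Supply slope = (54.2 − 26.2)/(6 − 2) = 7, so P = 12.2 + 7Q.
Competitive equilibrium: 81.2 − 7.2Q = 12.2 + 7Q → Q* = 4.8592, P* = 46.2141.
Marginal revenue: MR = 81.2 − 14.4Q. Set MR = MC: 81.2 − 14.4Q = 12.2 + 7Q → Q_m = 3.2243.
Price P_m = 81.2 − 7.2·3.2243 = 57.985; MC(Q_m) = 12.2 + 7·3.2243 = 34.7701.
Competitive Q* = 4.8592, so ΔQ = 1.6349; wedge = 57.985 − 34.7701 = 23.2149.
Welfare loss = ½ × 1.6349 × 23.2149 = $18.98 thousand.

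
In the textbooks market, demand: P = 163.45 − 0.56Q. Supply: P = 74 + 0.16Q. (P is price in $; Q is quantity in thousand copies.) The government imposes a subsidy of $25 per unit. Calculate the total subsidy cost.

Competitive equilibrium: 163.45 − 0.56Q = 74 + 0.16Q → Q* = 124.2361, P* = 93.8778.
The subsidy lowers effective supply by 25: P = 49 + 0.16Q.
New quantity: 163.45 − 0.56Q = 49 + 0.16Q → Q' = 158.9583.
Total subsidy cost = 25 × 158.9583 = $3973.96 thousand.

$3973.96 thousand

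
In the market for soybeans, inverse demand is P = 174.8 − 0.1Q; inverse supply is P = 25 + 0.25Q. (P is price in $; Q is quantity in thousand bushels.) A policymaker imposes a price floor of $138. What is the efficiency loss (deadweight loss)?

$630 thousand

Competitive equilibrium: 174.8 − 0.1Q = 25 + 0.25Q → Q* = 428, P* = 132.
At the floor P = 138, quantity demanded = (174.8 − 138)/0.1 = 368.
Sellers' marginal cost at Q' = 368: 25 + 0.25·368 = 117.
ΔQ = 428 − 368 = 60; wedge = 138 − 117 = 21.
DWL = ½ × 60 × 21 = $630 thousand.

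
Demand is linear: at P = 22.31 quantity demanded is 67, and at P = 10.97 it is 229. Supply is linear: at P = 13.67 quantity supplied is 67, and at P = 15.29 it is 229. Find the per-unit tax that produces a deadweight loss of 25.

Demand slope = (10.97 − 22.31)/(229 − 67) = −0.07, so P = 27 − 0.07Q.
Supply slope = (15.29 − 13.67)/(229 − 67) = 0.01, so P = 13 + 0.01Q.
Competitive equilibrium: 27 − 0.07Q = 13 + 0.01Q → Q* = 175, P* = 14.75.
A tax t gives ΔQ = t/0.08 and wedge t, so DWL = t²/0.16.
t²/0.16 = 25 → t² = 4 → t = 2.

2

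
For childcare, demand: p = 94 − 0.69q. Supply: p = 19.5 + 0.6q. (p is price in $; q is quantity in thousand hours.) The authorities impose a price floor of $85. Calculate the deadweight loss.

Competitive equilibrium: 94 − 0.69q = 19.5 + 0.6q → q* = 57.75194, p* = 54.15116.
At the floor p = 85, quantity demanded = (94 − 85)/0.69 = 13.04348.
Sellers' marginal cost at q' = 13.04348: 19.5 + 0.6·13.04348 = 27.32609.
Δq = 57.75194 − 13.04348 = 44.70846; wedge = 85 − 27.32609 = 57.67391.
DWL = ½ × 44.70846 × 57.67391 = $1289.26 thousand.

$1289.26 thousand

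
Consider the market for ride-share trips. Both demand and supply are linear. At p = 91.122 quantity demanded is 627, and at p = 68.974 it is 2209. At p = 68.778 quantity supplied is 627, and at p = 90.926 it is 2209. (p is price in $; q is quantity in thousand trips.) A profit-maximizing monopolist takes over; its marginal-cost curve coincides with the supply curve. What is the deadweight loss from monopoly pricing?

$3158.75 thousand

Demand slope = (68.974 − 91.122)/(2209 − 627) = −0.014, so p = 99.9 − 0.014q.
Supply slope = (90.926 − 68.778)/(2209 − 627) = 0.014, so p = 60 + 0.014q.
Competitive equilibrium: 99.9 − 0.014q = 60 + 0.014q → q* = 1425, p* = 79.95.
Marginal revenue: MR = 99.9 − 0.028q. Set MR = MC: 99.9 − 0.028q = 60 + 0.014q → q_m = 950.
Price p_m = 99.9 − 0.014·950 = 86.6; MC(q_m) = 60 + 0.014·950 = 73.3.
Competitive q* = 1425, so Δq = 475; wedge = 86.6 − 73.3 = 13.3.
Welfare loss = ½ × 475 × 13.3 = $3158.75 thousand.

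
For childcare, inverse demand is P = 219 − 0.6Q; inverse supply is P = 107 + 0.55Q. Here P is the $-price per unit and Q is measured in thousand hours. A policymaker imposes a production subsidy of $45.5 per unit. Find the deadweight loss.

Competitive equilibrium: 219 − 0.6Q = 107 + 0.55Q → Q* = 97.3913, P* = 160.5652.
The subsidy lowers effective supply by 45.5: P = 61.5 + 0.55Q.
New quantity: 219 − 0.6Q = 61.5 + 0.55Q → Q' = 136.9565.
Overproduction ΔQ = 136.9565 − 97.3913 = 39.5652; wedge = subsidy = 45.5.
DWL = ½ × 39.5652 × 45.5 = $900.11 thousand.

$900.11 thousand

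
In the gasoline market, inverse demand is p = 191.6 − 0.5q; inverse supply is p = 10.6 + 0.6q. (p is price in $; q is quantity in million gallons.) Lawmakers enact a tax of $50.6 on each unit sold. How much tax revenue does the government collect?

$5998.40 million

Competitive equilibrium: 191.6 − 0.5q = 10.6 + 0.6q → q* = 164.5455, p* = 109.3273.
With the tax, the buyer price exceeds the seller price by 50.6: (191.6 − 0.5q) − (10.6 + 0.6q) = 50.6 → q' = 118.5455.
Tax revenue = 50.6 × 118.5455 = $5998.40 million.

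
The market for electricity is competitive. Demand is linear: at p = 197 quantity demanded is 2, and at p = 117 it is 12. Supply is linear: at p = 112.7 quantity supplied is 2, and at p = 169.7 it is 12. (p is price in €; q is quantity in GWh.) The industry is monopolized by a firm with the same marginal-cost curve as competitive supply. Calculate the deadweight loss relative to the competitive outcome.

Demand slope = (117 − 197)/(12 − 2) = −8, so p = 213 − 8q.
Supply slope = (169.7 − 112.7)/(12 − 2) = 5.7, so p = 101.3 + 5.7q.
Competitive equilibrium: 213 − 8q = 101.3 + 5.7q → q* = 8.1533, p* = 147.7737.
Marginal revenue: MR = 213 − 16q. Set MR = MC: 213 − 16q = 101.3 + 5.7q → q_m = 5.1475.
Price p_m = 213 − 8·5.1475 = 171.82; MC(q_m) = 101.3 + 5.7·5.1475 = 130.6408.
Competitive q* = 8.1533, so Δq = 3.0058; wedge = 171.82 − 130.6408 = 41.1792.
Welfare loss = ½ × 3.0058 × 41.1792 = €61.89.

€61.89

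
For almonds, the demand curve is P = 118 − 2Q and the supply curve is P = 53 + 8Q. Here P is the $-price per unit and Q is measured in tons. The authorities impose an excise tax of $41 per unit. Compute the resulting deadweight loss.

Competitive equilibrium: 118 − 2Q = 53 + 8Q → Q* = 6.5, P* = 105.
With the tax, the buyer price exceeds the seller price by 41: (118 − 2Q) − (53 + 8Q) = 41 → Q' = 2.4.
ΔQ = 6.5 − 2.4 = 4.1; the wedge equals the tax, 41.
The triangle = ½ × 4.1 × 41 = $84.05.

$84.05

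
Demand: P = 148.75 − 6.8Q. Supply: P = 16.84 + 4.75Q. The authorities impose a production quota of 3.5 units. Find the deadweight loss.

Competitive equilibrium: 148.75 − 6.8Q = 16.84 + 4.75Q → Q* = 11.4208, P* = 71.0887.
At Q = 3.5: demand price = 148.75 − 6.8·3.5 = 124.95; supply price = 16.84 + 4.75·3.5 = 33.465.
ΔQ = 11.4208 − 3.5 = 7.9208; wedge = 124.95 − 33.465 = 91.485.
DWL = ½ × 7.9208 × 91.485 = 362.32.

362.32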